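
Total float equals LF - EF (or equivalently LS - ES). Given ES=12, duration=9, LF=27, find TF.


EF = ES + duration = 12 + 9 = 21
LS = LF - duration = 27 - 9 = 18
Total Float = LF - EF = 27 - 21
(or LS - ES = 18 - 12)
= 6


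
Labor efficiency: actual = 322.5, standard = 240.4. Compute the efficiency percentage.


Efficiency = (actual / standard) × 100
= (322.5 / 240.4) × 100
= 134.2%


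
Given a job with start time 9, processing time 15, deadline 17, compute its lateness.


Completion = 9 + 15 = 24
Lateness = C - d = 24 - 17
= 7


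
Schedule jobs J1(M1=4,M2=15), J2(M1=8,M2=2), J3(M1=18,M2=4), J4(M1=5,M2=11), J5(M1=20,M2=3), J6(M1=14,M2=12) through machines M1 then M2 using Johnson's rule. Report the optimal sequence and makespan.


Johnson's rule:
Group 1 (M1≤M2, sort by M1): ['J1', 'J4']
Group 2 (M1>M2, sort desc M2): ['J6', 'J3', 'J5', 'J2']
Sequence: J1 → J4 → J6 → J3 → J5 → J2
Makespan calculation:
  J1: M1 done=4, M2 done=19
  J4: M1 done=9, M2 done=30
  J6: M1 done=23, M2 done=42
  J3: M1 done=41, M2 done=46
  J5: M1 done=61, M2 done=64
  J2: M1 done=69, M2 done=71
= Sequence: J1 → J4 → J6 → J3 → J5 → J2, Makespan: 71


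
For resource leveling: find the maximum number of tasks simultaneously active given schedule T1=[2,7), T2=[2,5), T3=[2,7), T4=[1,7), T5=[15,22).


Check each time point for overlaps:
  t=2: 4 tasks active (T1, T2, T3, T4)
Max concurrent = 4


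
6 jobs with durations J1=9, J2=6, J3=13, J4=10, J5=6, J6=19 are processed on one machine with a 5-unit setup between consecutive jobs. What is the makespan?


Makespan = Σ processing + (n-1) × setup
= (9 + 6 + 13 + 10 + 6 + 19) + (6-1)×5
= 63 + 25
= 88 time units


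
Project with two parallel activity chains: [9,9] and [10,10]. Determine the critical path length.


Path A: 9 + 9 = 18
Path B: 10 + 10 = 20
Critical path = longest = max(18, 20)
= 20 (Path B)


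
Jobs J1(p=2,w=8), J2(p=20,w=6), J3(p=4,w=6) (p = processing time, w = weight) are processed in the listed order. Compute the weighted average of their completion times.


Completion times:
  J1: C=2, w×C=8×2=16
  J2: C=22, w×C=6×22=132
  J3: C=26, w×C=6×26=156
Sum w×C = 304
Sum w = 20
Weighted avg = 304/20
= 15.20


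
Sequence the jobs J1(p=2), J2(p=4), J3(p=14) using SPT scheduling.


SPT: sort by shortest processing time
  J1: p=2
  J2: p=4
  J3: p=14
Order: J1 → J2 → J3


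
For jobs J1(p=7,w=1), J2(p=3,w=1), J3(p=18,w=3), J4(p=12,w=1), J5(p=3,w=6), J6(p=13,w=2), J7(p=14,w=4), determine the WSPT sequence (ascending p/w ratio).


WSPT (Smith's rule): sort by p/w ascending
  J5: p/w = 3/6 = 0.500
  J2: p/w = 3/1 = 3.000
  J7: p/w = 14/4 = 3.500
  J3: p/w = 18/3 = 6.000
  J6: p/w = 13/2 = 6.500
  J1: p/w = 7/1 = 7.000
  J4: p/w = 12/1 = 12.000
Order: J5 → J2 → J7 → J3 → J6 → J1 → J4


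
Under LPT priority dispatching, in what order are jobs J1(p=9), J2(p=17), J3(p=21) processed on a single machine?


LPT: sort by longest processing time first
  J3: p=21
  J2: p=17
  J1: p=9
Order: J3 → J2 → J1


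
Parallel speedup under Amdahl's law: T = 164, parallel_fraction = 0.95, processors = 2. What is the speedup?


Amdahl's law: T_p = T × ((1-p) + p/N)
= 164 × ((1-0.95) + 0.95/2)
= 164 × (0.05 + 0.4750)
= 164 × 0.5250
= 86.10
Speedup = 164/86.10
= 1.90×


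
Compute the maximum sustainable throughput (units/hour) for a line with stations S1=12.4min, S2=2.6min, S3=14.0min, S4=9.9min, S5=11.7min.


Bottleneck = longest station time
Station times: [12.4, 2.6, 14.0, 9.9, 11.7]
Max = 14.0 min
Rate = 60 / 14.0
= 4.29 units/hour (bottleneck: 14.0min)


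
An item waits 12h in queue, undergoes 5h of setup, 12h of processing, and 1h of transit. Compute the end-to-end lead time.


Lead time = queue + setup + processing + transit
= 12 + 5 + 12 + 1
= 30 hours


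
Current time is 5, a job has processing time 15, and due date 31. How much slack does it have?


Slack = due - current_time - processing
= 31 - 5 - 15
= 11


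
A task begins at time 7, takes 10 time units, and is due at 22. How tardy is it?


Completion = start + processing = 7 + 10 = 17
Tardiness = max(0, C - d) = max(0, 17 - 22)
= max(0, -5)
= 0


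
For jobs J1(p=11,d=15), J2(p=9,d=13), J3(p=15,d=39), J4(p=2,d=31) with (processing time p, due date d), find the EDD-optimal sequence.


EDD: sort by earliest due date
  J2: d=13, p=9
  J1: d=15, p=11
  J4: d=31, p=2
  J3: d=39, p=15
Order: J2 → J1 → J4 → J3


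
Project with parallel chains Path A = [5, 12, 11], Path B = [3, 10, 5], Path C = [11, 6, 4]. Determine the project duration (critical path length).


Path A: 5 + 12 + 11 = 28
Path B: 3 + 10 + 5 = 18
Path C: 11 + 6 + 4 = 21
Critical path = longest = max(28, 18, 21)
= 28 (Path A)


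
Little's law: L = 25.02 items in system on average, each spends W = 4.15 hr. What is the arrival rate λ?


Little's law: L = λW → λ = L / W
= 25.02 / 4.15
= 6.03 per hour


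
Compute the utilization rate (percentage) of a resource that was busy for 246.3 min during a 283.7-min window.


Utilization = busy / total × 100
= 246.3 / 283.7 × 100
= 86.8%


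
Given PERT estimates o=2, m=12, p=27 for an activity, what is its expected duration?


te = (o + 4m + p) / 6
= (2 + 4×12 + 27) / 6
= (2 + 48 + 27) / 6
= 77 / 6
= 12.83


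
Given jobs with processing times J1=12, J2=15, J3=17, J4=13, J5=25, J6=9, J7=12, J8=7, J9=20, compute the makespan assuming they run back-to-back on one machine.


Sequential makespan: sum all processing times
= 12 + 15 + 17 + 13 + 25 + 9 + 12 + 7 + 20
= 130 time units


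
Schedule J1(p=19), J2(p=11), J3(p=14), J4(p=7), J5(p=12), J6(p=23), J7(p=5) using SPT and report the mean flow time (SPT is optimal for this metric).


SPT order: J7 → J4 → J2 → J5 → J3 → J1 → J6
Completion times:
  J7: C=5
  J4: C=12
  J2: C=23
  J5: C=35
  J3: C=49
  J1: C=68
  J6: C=91
Sum = 283, n = 7
Mean flow = 283/7
= 40.43


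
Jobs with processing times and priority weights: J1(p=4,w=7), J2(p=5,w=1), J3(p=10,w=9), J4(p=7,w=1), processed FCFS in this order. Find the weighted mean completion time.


Completion times:
  J1: C=4, w×C=7×4=28
  J2: C=9, w×C=1×9=9
  J3: C=19, w×C=9×19=171
  J4: C=26, w×C=1×26=26
Sum w×C = 234
Sum w = 18
Weighted avg = 234/18
= 13.00


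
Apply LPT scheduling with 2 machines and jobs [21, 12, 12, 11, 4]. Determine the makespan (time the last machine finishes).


Jobs (LPT sorted): [21, 12, 12, 11, 4]
Machines: 2
  J=21 → Machine 1 (load: 0+21=21)
  J=12 → Machine 2 (load: 0+12=12)
  J=12 → Machine 2 (load: 12+12=24)
  J=11 → Machine 1 (load: 21+11=32)
  J=4 → Machine 2 (load: 24+4=28)
Machine loads: [32, 28]
Makespan = max = 32 time units


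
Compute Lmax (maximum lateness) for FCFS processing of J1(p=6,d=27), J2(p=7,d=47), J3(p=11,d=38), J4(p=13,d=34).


Lateness per job (L = C - d):
  J1: C=6, d=27, L=-21
  J2: C=13, d=47, L=-34
  J3: C=24, d=38, L=-14
  J4: C=37, d=34, L=3
Lmax = max(-21, -34, -14, 3)
= 3


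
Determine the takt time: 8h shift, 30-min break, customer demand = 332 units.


Available = 8×60 - 30 = 450 min
Takt time = 450 / 332
= 1.36 min/unit


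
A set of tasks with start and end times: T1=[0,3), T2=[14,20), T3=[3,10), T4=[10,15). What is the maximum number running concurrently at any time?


Check each time point for overlaps:
  t=14: 2 tasks active (T2, T4)
Max concurrent = 2


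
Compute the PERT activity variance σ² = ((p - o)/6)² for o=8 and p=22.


σ² = ((p - o) / 6)² = (p - o)² / 36
= (22 - 8)² / 36
= 14² / 36
= 196 / 36
= 5.4444


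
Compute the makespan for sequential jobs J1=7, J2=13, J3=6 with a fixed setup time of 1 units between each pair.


Makespan = Σ processing + (n-1) × setup
= (7 + 13 + 6) + (3-1)×1
= 26 + 2
= 28 time units


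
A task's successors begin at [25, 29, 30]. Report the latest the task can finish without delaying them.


LF = min of all successor start times
Successors start at: [25, 29, 30]
LF = min(25, 29, 30)
= 25


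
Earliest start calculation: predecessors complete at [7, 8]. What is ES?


ES = max of all predecessor completion times
Predecessors: [7, 8]
ES = max(7, 8)
= 8


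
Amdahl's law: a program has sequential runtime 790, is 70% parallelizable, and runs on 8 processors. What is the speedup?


Amdahl's law: T_p = T × ((1-p) + p/N)
= 790 × ((1-0.7) + 0.7/8)
= 790 × (0.30 + 0.0875)
= 790 × 0.3875
= 306.13
Speedup = 790/306.13
= 2.58×


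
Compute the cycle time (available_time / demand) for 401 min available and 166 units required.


Cycle time = available time / demand
= 401 / 166
= 2.42 min/unit


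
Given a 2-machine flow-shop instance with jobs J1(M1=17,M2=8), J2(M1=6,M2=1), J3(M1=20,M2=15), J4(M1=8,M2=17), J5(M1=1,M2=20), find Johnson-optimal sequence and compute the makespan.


Johnson's rule:
Group 1 (M1≤M2, sort by M1): ['J5', 'J4']
Group 2 (M1>M2, sort desc M2): ['J3', 'J1', 'J2']
Sequence: J5 → J4 → J3 → J1 → J2
Makespan calculation:
  J5: M1 done=1, M2 done=21
  J4: M1 done=9, M2 done=38
  J3: M1 done=29, M2 done=53
  J1: M1 done=46, M2 done=61
  J2: M1 done=52, M2 done=62
= Sequence: J5 → J4 → J3 → J1 → J2, Makespan: 62


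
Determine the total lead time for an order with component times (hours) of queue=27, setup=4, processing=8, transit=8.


Lead time = queue + setup + processing + transit
= 27 + 4 + 8 + 8
= 47 hours


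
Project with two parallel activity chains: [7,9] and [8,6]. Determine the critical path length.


Path A: 7 + 9 = 16
Path B: 8 + 6 = 14
Critical path = longest = max(16, 14)
= 16 (Path A)


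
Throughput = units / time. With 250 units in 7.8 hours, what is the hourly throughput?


Throughput = units / time
= 250 / 7.8
= 32.1 units/hour


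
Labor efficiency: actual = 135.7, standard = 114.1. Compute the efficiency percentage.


Efficiency = (actual / standard) × 100
= (135.7 / 114.1) × 100
= 118.9%


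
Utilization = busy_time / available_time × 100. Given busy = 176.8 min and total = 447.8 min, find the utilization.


Utilization = busy / total × 100
= 176.8 / 447.8 × 100
= 39.5%


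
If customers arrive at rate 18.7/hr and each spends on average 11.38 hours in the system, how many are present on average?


Little's law: L = λ × W
= 18.7 × 11.38
= 212.81


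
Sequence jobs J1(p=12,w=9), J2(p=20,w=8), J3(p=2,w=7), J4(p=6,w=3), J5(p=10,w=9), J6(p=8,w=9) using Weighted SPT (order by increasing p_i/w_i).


WSPT (Smith's rule): sort by p/w ascending
  J3: p/w = 2/7 = 0.286
  J6: p/w = 8/9 = 0.889
  J5: p/w = 10/9 = 1.111
  J1: p/w = 12/9 = 1.333
  J4: p/w = 6/3 = 2.000
  J2: p/w = 20/8 = 2.500
Order: J3 → J6 → J5 → J1 → J4 → J2


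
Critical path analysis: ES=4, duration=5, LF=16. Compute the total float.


EF = ES + duration = 4 + 5 = 9
LS = LF - duration = 16 - 5 = 11
Total Float = LF - EF = 16 - 9
(or LS - ES = 11 - 4)
= 7


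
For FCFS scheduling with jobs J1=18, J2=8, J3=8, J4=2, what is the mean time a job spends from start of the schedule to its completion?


Completion times:
  J1: completes at 18
  J2: completes at 26
  J3: completes at 34
  J4: completes at 36
Sum = 114
Average = 114/4
= 28.50


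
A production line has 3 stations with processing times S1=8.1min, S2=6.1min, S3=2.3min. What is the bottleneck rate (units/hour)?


Bottleneck = longest station time
Station times: [8.1, 6.1, 2.3]
Max = 8.1 min
Rate = 60 / 8.1
= 7.41 units/hour (bottleneck: 8.1min)


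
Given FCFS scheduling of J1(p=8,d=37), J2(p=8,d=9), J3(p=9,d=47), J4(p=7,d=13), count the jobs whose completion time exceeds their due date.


Completion vs due date:
  J1: C=8, d=37 → on time
  J2: C=16, d=9 → TARDY
  J3: C=25, d=47 → on time
  J4: C=32, d=13 → TARDY
Tardy jobs: J2, J4
Count = 2


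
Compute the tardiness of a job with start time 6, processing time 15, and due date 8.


Completion = start + processing = 6 + 15 = 21
Tardiness = max(0, C - d) = max(0, 21 - 8)
= max(0, 13)
= 13


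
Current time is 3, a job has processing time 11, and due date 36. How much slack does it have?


Slack = due - current_time - processing
= 36 - 3 - 11
= 22


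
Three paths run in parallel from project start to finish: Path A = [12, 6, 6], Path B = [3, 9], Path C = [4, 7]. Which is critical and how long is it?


Path A: 12 + 6 + 6 = 24
Path B: 3 + 9 = 12
Path C: 4 + 7 = 11
Critical path = longest = max(24, 12, 11)
= 24 (Path A)


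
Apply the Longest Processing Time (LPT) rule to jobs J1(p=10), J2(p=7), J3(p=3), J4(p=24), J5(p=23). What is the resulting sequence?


LPT: sort by longest processing time first
  J4: p=24
  J5: p=23
  J1: p=10
  J2: p=7
  J3: p=3
Order: J4 → J5 → J1 → J2 → J3


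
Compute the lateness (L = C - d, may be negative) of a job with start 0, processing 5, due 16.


Completion = 0 + 5 = 5
Lateness = C - d = 5 - 16
= -11


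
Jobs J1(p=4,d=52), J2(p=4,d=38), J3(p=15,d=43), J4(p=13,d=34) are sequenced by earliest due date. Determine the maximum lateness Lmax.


EDD order: J4 → J2 → J3 → J1
Completion and lateness:
  J4: C=13, d=34, L=13-34=-21
  J2: C=17, d=38, L=17-38=-21
  J3: C=32, d=43, L=32-43=-11
  J1: C=36, d=52, L=36-52=-16
Lmax = max(-21, -21, -11, -16)
= -11


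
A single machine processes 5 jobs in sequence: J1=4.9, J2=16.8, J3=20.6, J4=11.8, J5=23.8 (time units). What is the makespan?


Sequential makespan: sum all processing times
= 4.9 + 16.8 + 20.6 + 11.8 + 23.8
= 77.9 time units


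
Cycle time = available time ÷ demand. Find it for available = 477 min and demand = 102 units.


Cycle time = available time / demand
= 477 / 102
= 4.68 min/unit


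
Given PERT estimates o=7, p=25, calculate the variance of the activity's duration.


σ² = ((p - o) / 6)² = (p - o)² / 36
= (25 - 7)² / 36
= 18² / 36
= 324 / 36
= 9.0000


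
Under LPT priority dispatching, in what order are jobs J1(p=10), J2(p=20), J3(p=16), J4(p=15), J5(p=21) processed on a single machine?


LPT: sort by longest processing time first
  J5: p=21
  J2: p=20
  J3: p=16
  J4: p=15
  J1: p=10
Order: J5 → J2 → J3 → J4 → J1


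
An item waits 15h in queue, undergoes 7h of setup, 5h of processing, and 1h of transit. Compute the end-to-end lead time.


Lead time = queue + setup + processing + transit
= 15 + 7 + 5 + 1
= 28 hours


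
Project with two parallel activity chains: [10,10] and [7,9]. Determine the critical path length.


Path A: 10 + 10 = 20
Path B: 7 + 9 = 16
Critical path = longest = max(20, 16)
= 20 (Path A)


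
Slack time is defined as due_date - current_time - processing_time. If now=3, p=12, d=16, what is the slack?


Slack = due - current_time - processing
= 16 - 3 - 12
= 1


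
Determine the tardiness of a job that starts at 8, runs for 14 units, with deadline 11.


Completion = start + processing = 8 + 14 = 22
Tardiness = max(0, C - d) = max(0, 22 - 11)
= max(0, 11)
= 11


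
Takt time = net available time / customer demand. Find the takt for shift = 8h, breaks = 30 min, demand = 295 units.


Available = 8×60 - 30 = 450 min
Takt time = 450 / 295
= 1.53 min/unit


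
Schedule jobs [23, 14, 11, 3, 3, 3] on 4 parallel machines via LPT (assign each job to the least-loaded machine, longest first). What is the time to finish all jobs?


Jobs (LPT sorted): [23, 14, 11, 3, 3, 3]
Machines: 4
  J=23 → Machine 1 (load: 0+23=23)
  J=14 → Machine 2 (load: 0+14=14)
  J=11 → Machine 3 (load: 0+11=11)
  J=3 → Machine 4 (load: 0+3=3)
  J=3 → Machine 4 (load: 3+3=6)
  J=3 → Machine 4 (load: 6+3=9)
Machine loads: [23, 14, 11, 9]
Makespan = max = 23 time units


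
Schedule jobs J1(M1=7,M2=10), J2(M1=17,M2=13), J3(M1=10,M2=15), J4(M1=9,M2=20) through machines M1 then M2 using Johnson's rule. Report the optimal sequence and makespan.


Johnson's rule:
Group 1 (M1≤M2, sort by M1): ['J1', 'J4', 'J3']
Group 2 (M1>M2, sort desc M2): ['J2']
Sequence: J1 → J4 → J3 → J2
Makespan calculation:
  J1: M1 done=7, M2 done=17
  J4: M1 done=16, M2 done=37
  J3: M1 done=26, M2 done=52
  J2: M1 done=43, M2 done=65
= Sequence: J1 → J4 → J3 → J2, Makespan: 65


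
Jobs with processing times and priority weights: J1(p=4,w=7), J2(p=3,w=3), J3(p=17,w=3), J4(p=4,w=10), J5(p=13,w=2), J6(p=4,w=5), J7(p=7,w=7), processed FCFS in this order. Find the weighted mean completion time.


Completion times:
  J1: C=4, w×C=7×4=28
  J2: C=7, w×C=3×7=21
  J3: C=24, w×C=3×24=72
  J4: C=28, w×C=10×28=280
  J5: C=41, w×C=2×41=82
  J6: C=45, w×C=5×45=225
  J7: C=52, w×C=7×52=364
Sum w×C = 1072
Sum w = 37
Weighted avg = 1072/37
= 28.97


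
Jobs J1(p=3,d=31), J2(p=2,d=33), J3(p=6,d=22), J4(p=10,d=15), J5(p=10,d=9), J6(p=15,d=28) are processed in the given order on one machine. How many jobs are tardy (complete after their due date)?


Completion vs due date:
  J1: C=3, d=31 → on time
  J2: C=5, d=33 → on time
  J3: C=11, d=22 → on time
  J4: C=21, d=15 → TARDY
  J5: C=31, d=9 → TARDY
  J6: C=46, d=28 → TARDY
Tardy jobs: J4, J5, J6
Count = 3


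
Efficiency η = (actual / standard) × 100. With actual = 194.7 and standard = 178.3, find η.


Efficiency = (actual / standard) × 100
= (194.7 / 178.3) × 100
= 109.2%


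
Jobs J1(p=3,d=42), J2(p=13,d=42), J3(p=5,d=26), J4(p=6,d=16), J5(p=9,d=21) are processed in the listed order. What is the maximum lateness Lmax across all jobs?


Lateness per job (L = C - d):
  J1: C=3, d=42, L=-39
  J2: C=16, d=42, L=-26
  J3: C=21, d=26, L=-5
  J4: C=27, d=16, L=11
  J5: C=36, d=21, L=15
Lmax = max(-39, -26, -5, 11, 15)
= 15


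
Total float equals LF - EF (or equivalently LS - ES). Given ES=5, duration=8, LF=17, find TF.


EF = ES + duration = 5 + 8 = 13
LS = LF - duration = 17 - 8 = 9
Total Float = LF - EF = 17 - 13
(or LS - ES = 9 - 5)
= 4


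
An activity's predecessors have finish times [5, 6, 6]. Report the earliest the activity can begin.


ES = max of all predecessor completion times
Predecessors: [5, 6, 6]
ES = max(5, 6, 6)
= 6


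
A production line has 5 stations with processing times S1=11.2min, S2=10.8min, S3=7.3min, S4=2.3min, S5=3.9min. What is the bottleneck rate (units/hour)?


Bottleneck = longest station time
Station times: [11.2, 10.8, 7.3, 2.3, 3.9]
Max = 11.2 min
Rate = 60 / 11.2
= 5.36 units/hour (bottleneck: 11.2min)


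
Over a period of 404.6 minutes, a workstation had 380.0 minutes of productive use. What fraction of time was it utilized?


Utilization = busy / total × 100
= 380.0 / 404.6 × 100
= 93.9%


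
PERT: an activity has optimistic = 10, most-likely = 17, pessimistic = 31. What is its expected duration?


te = (o + 4m + p) / 6
= (10 + 4×17 + 31) / 6
= (10 + 68 + 31) / 6
= 109 / 6
= 18.17


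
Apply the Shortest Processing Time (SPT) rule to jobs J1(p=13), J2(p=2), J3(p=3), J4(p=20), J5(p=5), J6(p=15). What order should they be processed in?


SPT: sort by shortest processing time
  J2: p=2
  J3: p=3
  J5: p=5
  J1: p=13
  J6: p=15
  J4: p=20
Order: J2 → J3 → J5 → J1 → J6 → J4


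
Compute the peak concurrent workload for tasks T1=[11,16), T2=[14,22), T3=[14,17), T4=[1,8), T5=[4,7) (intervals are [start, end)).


Check each time point for overlaps:
  t=14: 3 tasks active (T1, T2, T3)
Max concurrent = 3


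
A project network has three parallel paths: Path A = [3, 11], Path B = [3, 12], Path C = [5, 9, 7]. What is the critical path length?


Path A: 3 + 11 = 14
Path B: 3 + 12 = 15
Path C: 5 + 9 + 7 = 21
Critical path = longest = max(14, 15, 21)
= 21 (Path C)


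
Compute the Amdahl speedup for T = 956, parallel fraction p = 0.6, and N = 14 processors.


Amdahl's law: T_p = T × ((1-p) + p/N)
= 956 × ((1-0.6) + 0.6/14)
= 956 × (0.40 + 0.0429)
= 956 × 0.4429
= 423.37
Speedup = 956/423.37
= 2.26×


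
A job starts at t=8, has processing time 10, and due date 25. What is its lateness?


Completion = 8 + 10 = 18
Lateness = C - d = 18 - 25
= -7


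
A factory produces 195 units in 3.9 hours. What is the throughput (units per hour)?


Throughput = units / time
= 195 / 3.9
= 50.0 units/hour


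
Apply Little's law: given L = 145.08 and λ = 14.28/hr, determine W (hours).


Little's law: L = λW → W = L / λ
= 145.08 / 14.28
= 10.16 hours


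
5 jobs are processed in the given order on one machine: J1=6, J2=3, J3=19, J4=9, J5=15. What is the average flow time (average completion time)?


Completion times:
  J1: completes at 6
  J2: completes at 9
  J3: completes at 28
  J4: completes at 37
  J5: completes at 52
Sum = 132
Average = 132/5
= 26.40


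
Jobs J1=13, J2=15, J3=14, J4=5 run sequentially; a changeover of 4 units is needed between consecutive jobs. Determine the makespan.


Makespan = Σ processing + (n-1) × setup
= (13 + 15 + 14 + 5) + (4-1)×4
= 47 + 12
= 59 time units


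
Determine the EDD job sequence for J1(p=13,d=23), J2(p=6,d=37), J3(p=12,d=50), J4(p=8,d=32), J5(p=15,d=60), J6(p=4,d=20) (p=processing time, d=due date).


EDD: sort by earliest due date
  J6: d=20, p=4
  J1: d=23, p=13
  J4: d=32, p=8
  J2: d=37, p=6
  J3: d=50, p=12
  J5: d=60, p=15
Order: J6 → J1 → J4 → J2 → J3 → J5


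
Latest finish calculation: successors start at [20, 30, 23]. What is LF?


LF = min of all successor start times
Successors start at: [20, 30, 23]
LF = min(20, 30, 23)
= 20


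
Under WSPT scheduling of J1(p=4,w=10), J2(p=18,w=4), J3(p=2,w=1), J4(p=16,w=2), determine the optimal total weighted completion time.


WSPT order (by p/w): J1 → J3 → J2 → J4
  J1: C=4, w·C=10×4=40
  J3: C=6, w·C=1×6=6
  J2: C=24, w·C=4×24=96
  J4: C=40, w·C=2×40=80
Σ w·C = 222
= 222


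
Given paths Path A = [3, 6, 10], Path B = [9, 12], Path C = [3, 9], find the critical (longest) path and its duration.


Path A: 3 + 6 + 10 = 19
Path B: 9 + 12 = 21
Path C: 3 + 9 = 12
Critical path = longest = max(19, 21, 12)
= 21 (Path B)


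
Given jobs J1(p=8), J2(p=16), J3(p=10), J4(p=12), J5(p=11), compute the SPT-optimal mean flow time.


SPT order: J1 → J3 → J5 → J4 → J2
Completion times:
  J1: C=8
  J3: C=18
  J5: C=29
  J4: C=41
  J2: C=57
Sum = 153, n = 5
Mean flow = 153/5
= 30.60


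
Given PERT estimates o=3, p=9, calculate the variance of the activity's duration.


σ² = ((p - o) / 6)² = (p - o)² / 36
= (9 - 3)² / 36
= 6² / 36
= 36 / 36
= 1.0000


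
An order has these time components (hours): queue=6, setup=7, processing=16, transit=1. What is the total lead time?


Lead time = queue + setup + processing + transit
= 6 + 7 + 16 + 1
= 30 hours


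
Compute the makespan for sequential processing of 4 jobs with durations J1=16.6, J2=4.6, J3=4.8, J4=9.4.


Sequential makespan: sum all processing times
= 16.6 + 4.6 + 4.8 + 9.4
= 35.4 time units


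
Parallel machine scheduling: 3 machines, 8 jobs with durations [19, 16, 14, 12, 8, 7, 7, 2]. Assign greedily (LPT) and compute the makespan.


Jobs (LPT sorted): [19, 16, 14, 12, 8, 7, 7, 2]
Machines: 3
  J=19 → Machine 1 (load: 0+19=19)
  J=16 → Machine 2 (load: 0+16=16)
  J=14 → Machine 3 (load: 0+14=14)
  J=12 → Machine 3 (load: 14+12=26)
  J=8 → Machine 2 (load: 16+8=24)
  J=7 → Machine 1 (load: 19+7=26)
  J=7 → Machine 2 (load: 24+7=31)
  J=2 → Machine 1 (load: 26+2=28)
Machine loads: [28, 31, 26]
Makespan = max = 31 time units


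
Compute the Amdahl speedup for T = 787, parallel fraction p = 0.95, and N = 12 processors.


Amdahl's law: T_p = T × ((1-p) + p/N)
= 787 × ((1-0.95) + 0.95/12)
= 787 × (0.05 + 0.0792)
= 787 × 0.1292
= 101.65
Speedup = 787/101.65
= 7.74×


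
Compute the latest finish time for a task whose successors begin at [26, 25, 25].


LF = min of all successor start times
Successors start at: [26, 25, 25]
LF = min(26, 25, 25)
= 25


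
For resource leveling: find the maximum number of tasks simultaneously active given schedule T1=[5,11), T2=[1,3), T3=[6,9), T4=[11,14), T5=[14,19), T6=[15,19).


Check each time point for overlaps:
  t=6: 2 tasks active (T1, T3)
Max concurrent = 2


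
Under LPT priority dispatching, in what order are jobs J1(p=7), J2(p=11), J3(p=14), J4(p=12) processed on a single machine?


LPT: sort by longest processing time first
  J3: p=14
  J4: p=12
  J2: p=11
  J1: p=7
Order: J3 → J4 → J2 → J1


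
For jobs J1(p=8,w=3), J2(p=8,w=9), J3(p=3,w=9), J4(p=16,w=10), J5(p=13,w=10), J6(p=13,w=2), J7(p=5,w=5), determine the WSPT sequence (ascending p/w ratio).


WSPT (Smith's rule): sort by p/w ascending
  J3: p/w = 3/9 = 0.333
  J2: p/w = 8/9 = 0.889
  J7: p/w = 5/5 = 1.000
  J5: p/w = 13/10 = 1.300
  J4: p/w = 16/10 = 1.600
  J1: p/w = 8/3 = 2.667
  J6: p/w = 13/2 = 6.500
Order: J3 → J2 → J7 → J5 → J4 → J1 → J6


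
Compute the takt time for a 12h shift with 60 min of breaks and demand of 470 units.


Available = 12×60 - 60 = 660 min
Takt time = 660 / 470
= 1.40 min/unit


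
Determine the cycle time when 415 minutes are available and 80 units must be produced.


Cycle time = available time / demand
= 415 / 80
= 5.19 min/unit


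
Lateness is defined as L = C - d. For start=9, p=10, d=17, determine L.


Completion = 9 + 10 = 19
Lateness = C - d = 19 - 17
= 2


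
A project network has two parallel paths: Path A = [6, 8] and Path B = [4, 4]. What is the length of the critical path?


Path A: 6 + 8 = 14
Path B: 4 + 4 = 8
Critical path = longest = max(14, 8)
= 14 (Path A)


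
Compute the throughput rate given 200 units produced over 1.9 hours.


Throughput = units / time
= 200 / 1.9
= 105.3 units/hour


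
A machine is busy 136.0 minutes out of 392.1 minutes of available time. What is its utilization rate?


Utilization = busy / total × 100
= 136.0 / 392.1 × 100
= 34.7%


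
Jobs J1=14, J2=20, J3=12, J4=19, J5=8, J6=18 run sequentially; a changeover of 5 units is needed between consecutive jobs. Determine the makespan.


Makespan = Σ processing + (n-1) × setup
= (14 + 20 + 12 + 19 + 8 + 18) + (6-1)×5
= 91 + 25
= 116 time units


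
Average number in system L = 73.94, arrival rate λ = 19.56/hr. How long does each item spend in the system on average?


Little's law: L = λW → W = L / λ
= 73.94 / 19.56
= 3.78 hours


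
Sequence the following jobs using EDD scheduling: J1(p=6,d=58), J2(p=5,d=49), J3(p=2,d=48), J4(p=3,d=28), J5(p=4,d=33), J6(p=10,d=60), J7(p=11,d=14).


EDD: sort by earliest due date
  J7: d=14, p=11
  J4: d=28, p=3
  J5: d=33, p=4
  J3: d=48, p=2
  J2: d=49, p=5
  J1: d=58, p=6
  J6: d=60, p=10
Order: J7 → J4 → J5 → J3 → J2 → J1 → J6


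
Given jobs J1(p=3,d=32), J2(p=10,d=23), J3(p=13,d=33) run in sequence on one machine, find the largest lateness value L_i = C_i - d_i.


Lateness per job (L = C - d):
  J1: C=3, d=32, L=-29
  J2: C=13, d=23, L=-10
  J3: C=26, d=33, L=-7
Lmax = max(-29, -10, -7)
= -7


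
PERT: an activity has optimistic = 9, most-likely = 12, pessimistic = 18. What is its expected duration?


te = (o + 4m + p) / 6
= (9 + 4×12 + 18) / 6
= (9 + 48 + 18) / 6
= 75 / 6
= 12.50


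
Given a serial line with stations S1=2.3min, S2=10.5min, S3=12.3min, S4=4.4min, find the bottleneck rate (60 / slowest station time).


Bottleneck = longest station time
Station times: [2.3, 10.5, 12.3, 4.4]
Max = 12.3 min
Rate = 60 / 12.3
= 4.88 units/hour (bottleneck: 12.3min)


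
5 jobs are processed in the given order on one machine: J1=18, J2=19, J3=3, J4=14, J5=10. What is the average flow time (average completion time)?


Completion times:
  J1: completes at 18
  J2: completes at 37
  J3: completes at 40
  J4: completes at 54
  J5: completes at 64
Sum = 213
Average = 213/5
= 42.60


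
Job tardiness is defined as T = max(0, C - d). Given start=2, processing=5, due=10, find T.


Completion = start + processing = 2 + 5 = 7
Tardiness = max(0, C - d) = max(0, 7 - 10)
= max(0, -3)
= 0


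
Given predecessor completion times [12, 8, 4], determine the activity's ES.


ES = max of all predecessor completion times
Predecessors: [12, 8, 4]
ES = max(12, 8, 4)
= 12


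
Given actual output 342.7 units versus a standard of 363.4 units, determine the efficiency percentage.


Efficiency = (actual / standard) × 100
= (342.7 / 363.4) × 100
= 94.3%


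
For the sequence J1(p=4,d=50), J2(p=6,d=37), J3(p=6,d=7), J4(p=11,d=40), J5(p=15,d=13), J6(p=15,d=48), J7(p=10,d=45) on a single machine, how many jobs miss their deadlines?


Completion vs due date:
  J1: C=4, d=50 → on time
  J2: C=10, d=37 → on time
  J3: C=16, d=7 → TARDY
  J4: C=27, d=40 → on time
  J5: C=42, d=13 → TARDY
  J6: C=57, d=48 → TARDY
  J7: C=67, d=45 → TARDY
Tardy jobs: J3, J5, J6, J7
Count = 4


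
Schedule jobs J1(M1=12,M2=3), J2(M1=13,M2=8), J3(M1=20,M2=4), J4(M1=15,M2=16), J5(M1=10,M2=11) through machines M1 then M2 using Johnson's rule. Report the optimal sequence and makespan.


Johnson's rule:
Group 1 (M1≤M2, sort by M1): ['J5', 'J4']
Group 2 (M1>M2, sort desc M2): ['J2', 'J3', 'J1']
Sequence: J5 → J4 → J2 → J3 → J1
Makespan calculation:
  J5: M1 done=10, M2 done=21
  J4: M1 done=25, M2 done=41
  J2: M1 done=38, M2 done=49
  J3: M1 done=58, M2 done=62
  J1: M1 done=70, M2 done=73
= Sequence: J5 → J4 → J2 → J3 → J1, Makespan: 73


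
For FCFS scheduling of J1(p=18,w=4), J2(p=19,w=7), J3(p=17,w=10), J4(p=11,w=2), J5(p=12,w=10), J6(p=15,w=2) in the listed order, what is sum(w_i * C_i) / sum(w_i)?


Completion times:
  J1: C=18, w×C=4×18=72
  J2: C=37, w×C=7×37=259
  J3: C=54, w×C=10×54=540
  J4: C=65, w×C=2×65=130
  J5: C=77, w×C=10×77=770
  J6: C=92, w×C=2×92=184
Sum w×C = 1955
Sum w = 35
Weighted avg = 1955/35
= 55.86


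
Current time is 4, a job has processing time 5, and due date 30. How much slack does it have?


Slack = due - current_time - processing
= 30 - 4 - 5
= 21


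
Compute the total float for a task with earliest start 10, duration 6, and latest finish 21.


EF = ES + duration = 10 + 6 = 16
LS = LF - duration = 21 - 6 = 15
Total Float = LF - EF = 21 - 16
(or LS - ES = 15 - 10)
= 5


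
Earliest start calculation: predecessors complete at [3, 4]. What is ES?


ES = max of all predecessor completion times
Predecessors: [3, 4]
ES = max(3, 4)
= 4


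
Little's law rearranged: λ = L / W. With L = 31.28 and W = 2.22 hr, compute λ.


Little's law: L = λW → λ = L / W
= 31.28 / 2.22
= 14.09 per hour


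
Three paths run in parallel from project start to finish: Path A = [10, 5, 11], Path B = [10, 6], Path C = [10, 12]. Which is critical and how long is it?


Path A: 10 + 5 + 11 = 26
Path B: 10 + 6 = 16
Path C: 10 + 12 = 22
Critical path = longest = max(26, 16, 22)
= 26 (Path A)


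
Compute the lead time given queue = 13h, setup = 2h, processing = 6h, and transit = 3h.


Lead time = queue + setup + processing + transit
= 13 + 2 + 6 + 3
= 24 hours


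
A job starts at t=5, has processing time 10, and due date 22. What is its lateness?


Completion = 5 + 10 = 15
Lateness = C - d = 15 - 22
= -7


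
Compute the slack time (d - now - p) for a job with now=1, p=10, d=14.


Slack = due - current_time - processing
= 14 - 1 - 10
= 3


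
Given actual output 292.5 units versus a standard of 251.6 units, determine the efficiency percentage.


Efficiency = (actual / standard) × 100
= (292.5 / 251.6) × 100
= 116.3%


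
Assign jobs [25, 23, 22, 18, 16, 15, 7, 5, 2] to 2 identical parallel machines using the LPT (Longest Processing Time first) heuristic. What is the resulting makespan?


Jobs (LPT sorted): [25, 23, 22, 18, 16, 15, 7, 5, 2]
Machines: 2
  J=25 → Machine 1 (load: 0+25=25)
  J=23 → Machine 2 (load: 0+23=23)
  J=22 → Machine 2 (load: 23+22=45)
  J=18 → Machine 1 (load: 25+18=43)
  J=16 → Machine 1 (load: 43+16=59)
  J=15 → Machine 2 (load: 45+15=60)
  J=7 → Machine 1 (load: 59+7=66)
  J=5 → Machine 2 (load: 60+5=65)
  J=2 → Machine 2 (load: 65+2=67)
Machine loads: [66, 67]
Makespan = max = 67 time units


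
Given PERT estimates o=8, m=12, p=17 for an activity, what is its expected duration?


te = (o + 4m + p) / 6
= (8 + 4×12 + 17) / 6
= (8 + 48 + 17) / 6
= 73 / 6
= 12.17


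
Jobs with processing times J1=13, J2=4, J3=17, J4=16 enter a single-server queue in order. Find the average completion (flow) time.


Completion times:
  J1: completes at 13
  J2: completes at 17
  J3: completes at 34
  J4: completes at 50
Sum = 114
Average = 114/4
= 28.50


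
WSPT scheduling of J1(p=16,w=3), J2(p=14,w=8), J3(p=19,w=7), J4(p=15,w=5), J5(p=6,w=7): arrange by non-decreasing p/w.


WSPT (Smith's rule): sort by p/w ascending
  J5: p/w = 6/7 = 0.857
  J2: p/w = 14/8 = 1.750
  J3: p/w = 19/7 = 2.714
  J4: p/w = 15/5 = 3.000
  J1: p/w = 16/3 = 5.333
Order: J5 → J2 → J3 → J4 → J1


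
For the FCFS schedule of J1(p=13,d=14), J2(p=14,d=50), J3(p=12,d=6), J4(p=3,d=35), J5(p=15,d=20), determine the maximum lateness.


Lateness per job (L = C - d):
  J1: C=13, d=14, L=-1
  J2: C=27, d=50, L=-23
  J3: C=39, d=6, L=33
  J4: C=42, d=35, L=7
  J5: C=57, d=20, L=37
Lmax = max(-1, -23, 33, 7, 37)
= 37


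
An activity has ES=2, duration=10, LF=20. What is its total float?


EF = ES + duration = 2 + 10 = 12
LS = LF - duration = 20 - 10 = 10
Total Float = LF - EF = 20 - 12
(or LS - ES = 10 - 2)
= 8


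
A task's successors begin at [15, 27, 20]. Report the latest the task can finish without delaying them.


LF = min of all successor start times
Successors start at: [15, 27, 20]
LF = min(15, 27, 20)
= 15


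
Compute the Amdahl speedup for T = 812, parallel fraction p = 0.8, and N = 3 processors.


Amdahl's law: T_p = T × ((1-p) + p/N)
= 812 × ((1-0.8) + 0.8/3)
= 812 × (0.20 + 0.2667)
= 812 × 0.4667
= 378.93
Speedup = 812/378.93
= 2.14×


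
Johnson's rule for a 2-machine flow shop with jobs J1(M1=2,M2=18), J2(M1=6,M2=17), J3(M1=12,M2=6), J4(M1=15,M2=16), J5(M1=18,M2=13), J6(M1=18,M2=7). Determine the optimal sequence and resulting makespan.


Johnson's rule:
Group 1 (M1≤M2, sort by M1): ['J1', 'J2', 'J4']
Group 2 (M1>M2, sort desc M2): ['J5', 'J6', 'J3']
Sequence: J1 → J2 → J4 → J5 → J6 → J3
Makespan calculation:
  J1: M1 done=2, M2 done=20
  J2: M1 done=8, M2 done=37
  J4: M1 done=23, M2 done=53
  J5: M1 done=41, M2 done=66
  J6: M1 done=59, M2 done=73
  J3: M1 done=71, M2 done=79
= Sequence: J1 → J2 → J4 → J5 → J6 → J3, Makespan: 79


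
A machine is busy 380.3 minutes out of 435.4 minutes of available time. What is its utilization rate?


Utilization = busy / total × 100
= 380.3 / 435.4 × 100
= 87.3%


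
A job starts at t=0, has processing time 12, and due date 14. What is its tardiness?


Completion = start + processing = 0 + 12 = 12
Tardiness = max(0, C - d) = max(0, 12 - 14)
= max(0, -2)
= 0


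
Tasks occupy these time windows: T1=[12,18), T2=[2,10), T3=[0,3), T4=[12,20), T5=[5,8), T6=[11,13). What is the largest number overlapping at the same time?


Check each time point for overlaps:
  t=12: 3 tasks active (T1, T4, T6)
Max concurrent = 3


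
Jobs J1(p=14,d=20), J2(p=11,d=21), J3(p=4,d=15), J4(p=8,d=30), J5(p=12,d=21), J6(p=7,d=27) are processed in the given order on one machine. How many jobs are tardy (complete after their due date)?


Completion vs due date:
  J1: C=14, d=20 → on time
  J2: C=25, d=21 → TARDY
  J3: C=29, d=15 → TARDY
  J4: C=37, d=30 → TARDY
  J5: C=49, d=21 → TARDY
  J6: C=56, d=27 → TARDY
Tardy jobs: J2, J3, J4, J5, J6
Count = 5


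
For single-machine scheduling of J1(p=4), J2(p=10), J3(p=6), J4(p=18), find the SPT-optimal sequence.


SPT: sort by shortest processing time
  J1: p=4
  J3: p=6
  J2: p=10
  J4: p=18
Order: J1 → J3 → J2 → J4


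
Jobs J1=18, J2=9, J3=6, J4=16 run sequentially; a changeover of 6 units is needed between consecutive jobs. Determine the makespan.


Makespan = Σ processing + (n-1) × setup
= (18 + 9 + 6 + 16) + (4-1)×6
= 49 + 18
= 67 time units


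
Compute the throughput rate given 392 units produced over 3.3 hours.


Throughput = units / time
= 392 / 3.3
= 118.8 units/hour


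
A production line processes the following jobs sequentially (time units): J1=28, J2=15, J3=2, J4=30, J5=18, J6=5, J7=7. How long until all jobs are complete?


Sequential makespan: sum all processing times
= 28 + 15 + 2 + 30 + 18 + 5 + 7
= 105 time units


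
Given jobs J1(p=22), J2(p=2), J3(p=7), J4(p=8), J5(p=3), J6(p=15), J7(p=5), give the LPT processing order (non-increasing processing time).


LPT: sort by longest processing time first
  J1: p=22
  J6: p=15
  J4: p=8
  J3: p=7
  J7: p=5
  J5: p=3
  J2: p=2
Order: J1 → J6 → J4 → J3 → J7 → J5 → J2


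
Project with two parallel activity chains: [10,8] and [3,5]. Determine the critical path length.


Path A: 10 + 8 = 18
Path B: 3 + 5 = 8
Critical path = longest = max(18, 8)
= 18 (Path A)


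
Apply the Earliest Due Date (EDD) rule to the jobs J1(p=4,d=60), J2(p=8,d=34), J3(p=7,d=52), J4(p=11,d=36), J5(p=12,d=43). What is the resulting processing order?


EDD: sort by earliest due date
  J2: d=34, p=8
  J4: d=36, p=11
  J5: d=43, p=12
  J3: d=52, p=7
  J1: d=60, p=4
Order: J2 → J4 → J5 → J3 → J1


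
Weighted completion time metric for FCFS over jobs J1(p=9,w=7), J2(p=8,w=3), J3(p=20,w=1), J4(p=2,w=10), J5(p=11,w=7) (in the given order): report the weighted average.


Completion times:
  J1: C=9, w×C=7×9=63
  J2: C=17, w×C=3×17=51
  J3: C=37, w×C=1×37=37
  J4: C=39, w×C=10×39=390
  J5: C=50, w×C=7×50=350
Sum w×C = 891
Sum w = 28
Weighted avg = 891/28
= 31.82


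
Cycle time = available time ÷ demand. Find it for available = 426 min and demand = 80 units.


Cycle time = available time / demand
= 426 / 80
= 5.33 min/unit


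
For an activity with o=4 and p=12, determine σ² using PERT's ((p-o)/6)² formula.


σ² = ((p - o) / 6)² = (p - o)² / 36
= (12 - 4)² / 36
= 8² / 36
= 64 / 36
= 1.7778


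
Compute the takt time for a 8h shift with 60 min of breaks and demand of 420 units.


Available = 8×60 - 60 = 420 min
Takt time = 420 / 420
= 1.00 min/unit


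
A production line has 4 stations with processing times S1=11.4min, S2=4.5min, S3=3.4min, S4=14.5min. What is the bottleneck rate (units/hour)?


Bottleneck = longest station time
Station times: [11.4, 4.5, 3.4, 14.5]
Max = 14.5 min
Rate = 60 / 14.5
= 4.14 units/hour (bottleneck: 14.5min)


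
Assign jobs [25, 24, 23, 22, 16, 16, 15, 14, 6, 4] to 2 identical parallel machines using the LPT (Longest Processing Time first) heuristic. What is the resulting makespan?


Jobs (LPT sorted): [25, 24, 23, 22, 16, 16, 15, 14, 6, 4]
Machines: 2
  J=25 → Machine 1 (load: 0+25=25)
  J=24 → Machine 2 (load: 0+24=24)
  J=23 → Machine 2 (load: 24+23=47)
  J=22 → Machine 1 (load: 25+22=47)
  J=16 → Machine 1 (load: 47+16=63)
  J=16 → Machine 2 (load: 47+16=63)
  J=15 → Machine 1 (load: 63+15=78)
  J=14 → Machine 2 (load: 63+14=77)
  J=6 → Machine 2 (load: 77+6=83)
  J=4 → Machine 1 (load: 78+4=82)
Machine loads: [82, 83]
Makespan = max = 83 time units


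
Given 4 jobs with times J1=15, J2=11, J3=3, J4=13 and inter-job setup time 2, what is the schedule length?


Makespan = Σ processing + (n-1) × setup
= (15 + 11 + 3 + 13) + (4-1)×2
= 42 + 6
= 48 time units


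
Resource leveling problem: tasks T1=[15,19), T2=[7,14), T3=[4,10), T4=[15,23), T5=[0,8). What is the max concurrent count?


Check each time point for overlaps:
  t=7: 3 tasks active (T2, T3, T5)
Max concurrent = 3


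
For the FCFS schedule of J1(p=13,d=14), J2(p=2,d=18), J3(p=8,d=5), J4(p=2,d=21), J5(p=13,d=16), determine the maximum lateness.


Lateness per job (L = C - d):
  J1: C=13, d=14, L=-1
  J2: C=15, d=18, L=-3
  J3: C=23, d=5, L=18
  J4: C=25, d=21, L=4
  J5: C=38, d=16, L=22
Lmax = max(-1, -3, 18, 4, 22)
= 22
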